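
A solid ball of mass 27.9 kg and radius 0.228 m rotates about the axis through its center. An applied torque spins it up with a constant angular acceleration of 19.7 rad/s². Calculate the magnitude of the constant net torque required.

I = (2/5)MR² = (2/5)(27.9)(0.228)² = 0.5801 kg·m².
τ = Iα = (0.5801)(19.70) = 11.43 N·m.

τ ≈ 11.4 N·m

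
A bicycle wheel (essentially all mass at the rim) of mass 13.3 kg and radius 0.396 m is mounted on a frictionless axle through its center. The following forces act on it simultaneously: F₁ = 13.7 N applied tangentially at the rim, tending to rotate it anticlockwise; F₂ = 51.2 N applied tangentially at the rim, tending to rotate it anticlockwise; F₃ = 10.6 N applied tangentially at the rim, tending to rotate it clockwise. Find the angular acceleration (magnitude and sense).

α ≈ 10.3 rad/s², anticlockwise

I = MR² = (13.3)(0.396)² = 2.086 kg·m².
Taking anticlockwise as positive: τ₁ = +(13.7)(0.396) = +5.425 N·m; τ₂ = +(51.2)(0.396) = +20.28 N·m; τ₃ = −(10.6)(0.396) = −4.198 N·m.
Net torque τ = 21.50 N·m.
α = τ/I = 21.50/2.086 = 10.31 rad/s².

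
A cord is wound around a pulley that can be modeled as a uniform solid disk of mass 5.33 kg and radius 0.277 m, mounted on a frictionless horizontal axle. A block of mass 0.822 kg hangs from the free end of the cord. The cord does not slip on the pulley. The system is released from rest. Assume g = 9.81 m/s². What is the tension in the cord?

I = ½MR² = (1/2)(5.33)(0.277)² = 0.2045 kg·m².
Block: mg − T = ma. Pulley: TR = Iα. No-slip: a = αR, so T = (I/R²)a = 2.665·a.
Then mg = (m + 2.665)a, so a = (0.822)(9.81)/(0.822 + 2.665) = 2.313 m/s².
T = 2.665·a = 6.163 N.

T ≈ 6.16 N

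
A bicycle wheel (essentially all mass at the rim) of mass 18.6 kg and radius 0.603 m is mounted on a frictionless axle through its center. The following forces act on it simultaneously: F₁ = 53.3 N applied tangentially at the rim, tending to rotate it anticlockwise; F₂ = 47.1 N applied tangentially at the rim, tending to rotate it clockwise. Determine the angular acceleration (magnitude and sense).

I = MR² = (18.6)(0.603)² = 6.763 kg·m².
Taking anticlockwise as positive: τ₁ = +(53.3)(0.603) = +32.14 N·m; τ₂ = −(47.1)(0.603) = −28.40 N·m.
Net torque τ = 3.739 N·m.
α = τ/I = 3.739/6.763 = 0.5528 rad/s².

α ≈ 0.553 rad/s², anticlockwise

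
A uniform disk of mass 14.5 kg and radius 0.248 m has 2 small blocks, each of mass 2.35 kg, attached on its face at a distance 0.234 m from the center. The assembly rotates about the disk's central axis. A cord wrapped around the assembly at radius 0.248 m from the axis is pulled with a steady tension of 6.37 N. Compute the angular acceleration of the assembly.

α ≈ 2.25 rad/s²

I_disk = ½MR² = ½(14.5)(0.248)² = 0.4459 kg·m².
I_blocks = 2·m·r² = 2(2.35)(0.234)² = 0.2574 kg·m².
Total I = 0.7033 kg·m².
τ = F r = (6.37)(0.248) = 1.580 N·m.
α = τ/I = 1.580/0.7033 = 2.246 rad/s².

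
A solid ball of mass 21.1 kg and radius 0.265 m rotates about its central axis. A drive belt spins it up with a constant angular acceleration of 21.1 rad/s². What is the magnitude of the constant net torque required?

τ ≈ 12.5 N·m

I = (2/5)MR² = (2/5)(21.1)(0.265)² = 0.5927 kg·m².
τ = Iα = (0.5927)(21.10) = 12.51 N·m.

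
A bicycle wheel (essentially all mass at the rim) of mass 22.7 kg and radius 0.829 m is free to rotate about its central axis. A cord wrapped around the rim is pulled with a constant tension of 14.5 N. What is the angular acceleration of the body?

α ≈ 0.771 rad/s²

I = MR² = (22.7)(0.829)² = 15.60 kg·m².
τ = F R = (14.5)(0.829) = 12.02 N·m.
Newton's second law for rotation, τ = Iα, gives α = τ/I = 12.02/15.60 = 0.7705 rad/s².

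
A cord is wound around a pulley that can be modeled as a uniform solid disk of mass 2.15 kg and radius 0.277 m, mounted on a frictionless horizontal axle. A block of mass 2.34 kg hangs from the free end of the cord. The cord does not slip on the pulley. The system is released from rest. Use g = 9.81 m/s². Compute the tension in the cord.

T ≈ 7.23 N

I = ½MR² = (1/2)(2.15)(0.277)² = 0.08248 kg·m².
Block: mg − T = ma. Pulley: TR = Iα. No-slip: a = αR, so T = (I/R²)a = 1.075·a.
Then mg = (m + 1.075)a, so a = (2.34)(9.81)/(2.34 + 1.075) = 6.722 m/s².
T = 1.075·a = 7.226 N.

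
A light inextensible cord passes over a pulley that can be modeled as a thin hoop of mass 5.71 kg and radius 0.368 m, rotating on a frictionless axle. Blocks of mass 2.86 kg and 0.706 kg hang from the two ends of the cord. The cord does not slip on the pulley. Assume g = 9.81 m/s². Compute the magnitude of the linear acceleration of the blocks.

I = MR² = (5.71)(0.368)² = 0.7733 kg·m².
Heavier block: m₁g − T₁ = m₁a. Lighter block: T₂ − m₂g = m₂a.
Pulley: (T₁ − T₂)R = Iα = I(a/R), so T₁ − T₂ = (I/R²)a = 1·M_p a = 5.710·a.
Adding the three: (m₁ − m₂)g = (m₁ + m₂ + 5.710)a, so a = (2.86 − 0.706)(9.81)/(2.86 + 0.706 + 5.710) = 2.278 m/s².

a ≈ 2.28 m/s²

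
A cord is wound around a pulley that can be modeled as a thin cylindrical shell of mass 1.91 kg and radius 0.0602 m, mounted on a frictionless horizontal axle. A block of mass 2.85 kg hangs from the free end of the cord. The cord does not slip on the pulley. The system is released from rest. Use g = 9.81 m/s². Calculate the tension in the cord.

I = MR² = (1.91)(0.0602)² = 0.006922 kg·m².
Block: mg − T = ma. Pulley: TR = Iα. No-slip: a = αR, so T = (I/R²)a = 1.910·a.
Then mg = (m + 1.910)a, so a = (2.85)(9.81)/(2.85 + 1.910) = 5.874 m/s².
T = 1.910·a = 11.22 N.

T ≈ 11.2 N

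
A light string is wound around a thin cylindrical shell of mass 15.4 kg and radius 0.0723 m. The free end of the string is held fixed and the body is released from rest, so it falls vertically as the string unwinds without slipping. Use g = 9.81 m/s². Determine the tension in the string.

T ≈ 75.5 N

Translation: Mg − T = Ma. Rotation about the center: TR = Iα with I = MR².
With a = αR: T = (I/R²)a = M a, so Mg = (1 + 1.000)Ma.
a = g/(1 + 1.000) = 9.81/2.000 = 4.905 m/s².
T = 1.000·M·a = (1.000)(15.4)(4.905) = 75.54 N.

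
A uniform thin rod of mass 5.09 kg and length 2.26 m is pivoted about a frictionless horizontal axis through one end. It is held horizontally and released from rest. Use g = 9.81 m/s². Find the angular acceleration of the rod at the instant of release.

About the pivot, I = (1/3)ML² = (1/3)(5.09)(2.26)² = 8.666 kg·m².
The weight acts at the center, a distance L/2 = 1.130 m from the pivot; τ = Mg(L/2) = 56.42 N·m.
α = τ/I = 56.42/8.666 = 6.511 rad/s².
(Equivalently α = (3g/(2L)) = 6.511 rad/s².)

α ≈ 6.51 rad/s²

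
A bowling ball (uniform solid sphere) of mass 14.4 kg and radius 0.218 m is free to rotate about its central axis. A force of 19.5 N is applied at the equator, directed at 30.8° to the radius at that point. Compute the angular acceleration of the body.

I = (2/5)MR² = (2/5)(14.4)(0.218)² = 0.2737 kg·m².
Only the tangential component produces torque: τ = F R sinθ = (19.5)(0.218) sin 30.8° = 2.177 N·m.
From τ = Iα: α = 2.177/0.2737 = 7.952 rad/s².

α ≈ 7.95 rad/s²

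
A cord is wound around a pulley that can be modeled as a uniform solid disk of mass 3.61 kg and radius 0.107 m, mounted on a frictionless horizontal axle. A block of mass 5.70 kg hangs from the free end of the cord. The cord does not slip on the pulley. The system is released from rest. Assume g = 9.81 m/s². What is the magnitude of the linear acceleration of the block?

I = ½MR² = (1/2)(3.61)(0.107)² = 0.02067 kg·m².
Block: mg − T = ma. Pulley: TR = Iα. No-slip: a = αR, so T = (I/R²)a = 1.805·a.
Then mg = (m + 1.805)a, so a = (5.70)(9.81)/(5.70 + 1.805) = 7.451 m/s².

a ≈ 7.45 m/s²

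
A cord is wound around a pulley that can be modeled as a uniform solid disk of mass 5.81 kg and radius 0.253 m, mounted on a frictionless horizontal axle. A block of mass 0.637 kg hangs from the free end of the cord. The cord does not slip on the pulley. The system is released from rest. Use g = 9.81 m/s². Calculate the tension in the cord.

I = ½MR² = (1/2)(5.81)(0.253)² = 0.1859 kg·m².
Block: mg − T = ma. Pulley: TR = Iα. No-slip: a = αR, so T = (I/R²)a = 2.905·a.
Then mg = (m + 2.905)a, so a = (0.637)(9.81)/(0.637 + 2.905) = 1.764 m/s².
T = 2.905·a = 5.125 N.

T ≈ 5.13 N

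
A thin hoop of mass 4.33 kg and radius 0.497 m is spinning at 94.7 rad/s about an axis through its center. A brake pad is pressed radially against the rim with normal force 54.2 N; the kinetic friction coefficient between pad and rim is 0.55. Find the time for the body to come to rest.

t ≈ 6.84 s

I = MR² = (4.33)(0.497)² = 1.070 kg·m².
Friction force f = μN = (0.55)(54.2) = 29.81 N at the rim; torque magnitude τ = fR = 14.82 N·m, opposing ω.
|α| = τ/I = 14.82/1.070 = 13.85 rad/s² (deceleration).
0 = ω₀ − |α|t ⇒ t = ω₀/|α| = 94.7/13.85 = 6.836 s.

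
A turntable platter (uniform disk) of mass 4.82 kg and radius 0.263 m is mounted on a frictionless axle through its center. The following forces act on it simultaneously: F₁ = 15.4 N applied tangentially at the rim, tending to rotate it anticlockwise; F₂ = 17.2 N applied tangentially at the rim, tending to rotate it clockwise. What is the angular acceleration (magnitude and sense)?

α ≈ 2.84 rad/s², clockwise

I = ½MR² = (1/2)(4.82)(0.263)² = 0.1667 kg·m².
Taking anticlockwise as positive: τ₁ = +(15.4)(0.263) = +4.050 N·m; τ₂ = −(17.2)(0.263) = −4.524 N·m.
Net torque τ = -0.4734 N·m.
α = τ/I = -0.4734/0.1667 = -2.840 rad/s².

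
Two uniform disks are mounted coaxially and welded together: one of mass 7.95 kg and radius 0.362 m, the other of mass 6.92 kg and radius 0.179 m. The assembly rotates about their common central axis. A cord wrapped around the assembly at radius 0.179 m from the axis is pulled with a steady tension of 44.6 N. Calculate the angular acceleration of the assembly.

I = ½M₁R₁² + ½M₂R₂² = ½(7.95)(0.362)² + ½(6.92)(0.179)² = 0.6318 kg·m².
τ = F r = (44.6)(0.179) = 7.983 N·m.
α = τ/I = 7.983/0.6318 = 12.64 rad/s².

α ≈ 12.6 rad/s²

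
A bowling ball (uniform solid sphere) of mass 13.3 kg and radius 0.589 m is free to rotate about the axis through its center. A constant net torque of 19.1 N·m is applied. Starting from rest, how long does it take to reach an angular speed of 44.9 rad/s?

I = (2/5)MR² = (2/5)(13.3)(0.589)² = 1.846 kg·m².
α = τ/I = 19.1/1.846 = 10.35 rad/s².
ω = αt ⇒ t = ω/α = 44.9/10.35 = 4.339 s.

t ≈ 4.34 s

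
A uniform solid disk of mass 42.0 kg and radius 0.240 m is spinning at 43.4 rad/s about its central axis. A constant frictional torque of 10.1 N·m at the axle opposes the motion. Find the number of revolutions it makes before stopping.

≈ 18.0 revolutions

I = ½MR² = (1/2)(42.0)(0.240)² = 1.210 kg·m².
The net torque has magnitude 10.1 N·m, opposing ω.
|α| = τ/I = 10.10/1.210 = 8.350 rad/s² (deceleration).
ω² = ω₀² − 2|α|θ with ω = 0 ⇒ θ = ω₀²/(2|α|) = 112.8 rad = 17.95 rev.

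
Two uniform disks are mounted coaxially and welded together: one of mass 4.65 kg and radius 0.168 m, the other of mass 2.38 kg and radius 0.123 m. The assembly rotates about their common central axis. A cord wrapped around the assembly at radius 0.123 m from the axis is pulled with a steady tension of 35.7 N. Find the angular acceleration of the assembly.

α ≈ 52.5 rad/s²

I = ½M₁R₁² + ½M₂R₂² = ½(4.65)(0.168)² + ½(2.38)(0.123)² = 0.08362 kg·m².
τ = F r = (35.7)(0.123) = 4.391 N·m.
α = τ/I = 4.391/0.08362 = 52.51 rad/s².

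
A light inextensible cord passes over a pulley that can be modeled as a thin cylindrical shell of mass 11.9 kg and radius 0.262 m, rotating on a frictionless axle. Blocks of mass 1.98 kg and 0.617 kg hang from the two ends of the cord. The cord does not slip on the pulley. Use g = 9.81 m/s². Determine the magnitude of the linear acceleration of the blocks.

a ≈ 0.922 m/s²

I = MR² = (11.9)(0.262)² = 0.8169 kg·m².
Heavier block: m₁g − T₁ = m₁a. Lighter block: T₂ − m₂g = m₂a.
Pulley: (T₁ − T₂)R = Iα = I(a/R), so T₁ − T₂ = (I/R²)a = 1·M_p a = 11.90·a.
Adding the three: (m₁ − m₂)g = (m₁ + m₂ + 11.90)a, so a = (1.98 − 0.617)(9.81)/(1.98 + 0.617 + 11.90) = 0.9223 m/s².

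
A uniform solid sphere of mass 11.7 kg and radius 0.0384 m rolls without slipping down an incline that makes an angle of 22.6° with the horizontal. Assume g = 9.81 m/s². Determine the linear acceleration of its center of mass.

Translation along the incline: Mg sinθ − f = Ma.
Rotation about the center: fR = Iα with I = (2/5)MR². No-slip gives a = αR, so f = (I/R²)a = (2/5)M a.
Substituting: Mg sinθ = (1 + 0.4000)Ma, so a = g sinθ/(1 + 0.4000) = (9.81) sin 22.6° / 1.400 = 2.693 m/s².

a ≈ 2.69 m/s²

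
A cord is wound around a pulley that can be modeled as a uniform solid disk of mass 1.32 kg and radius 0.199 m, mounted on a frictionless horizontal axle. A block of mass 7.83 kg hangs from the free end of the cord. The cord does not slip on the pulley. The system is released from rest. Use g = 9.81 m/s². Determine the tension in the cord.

T ≈ 5.97 N

I = ½MR² = (1/2)(1.32)(0.199)² = 0.02614 kg·m².
Block: mg − T = ma. Pulley: TR = Iα. No-slip: a = αR, so T = (I/R²)a = 0.6600·a.
Then mg = (m + 0.6600)a, so a = (7.83)(9.81)/(7.83 + 0.6600) = 9.047 m/s².
T = 0.6600·a = 5.971 N.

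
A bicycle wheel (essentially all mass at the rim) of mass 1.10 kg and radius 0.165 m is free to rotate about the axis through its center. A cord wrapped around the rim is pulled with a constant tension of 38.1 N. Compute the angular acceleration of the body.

I = MR² = (1.10)(0.165)² = 0.02995 kg·m².
τ = F R = (38.1)(0.165) = 6.287 N·m.
From τ = Iα: α = 6.287/0.02995 = 209.9 rad/s².

α ≈ 210 rad/s²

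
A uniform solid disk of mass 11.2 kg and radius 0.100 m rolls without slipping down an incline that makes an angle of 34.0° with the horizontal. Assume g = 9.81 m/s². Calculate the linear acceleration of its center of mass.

Translation along the incline: Mg sinθ − f = Ma.
Rotation about the center: fR = Iα with I = ½MR². No-slip gives a = αR, so f = (I/R²)a = (1/2)M a.
Substituting: Mg sinθ = (1 + 0.5000)Ma, so a = g sinθ/(1 + 0.5000) = (9.81) sin 34.0° / 1.500 = 3.657 m/s².

a ≈ 3.66 m/s²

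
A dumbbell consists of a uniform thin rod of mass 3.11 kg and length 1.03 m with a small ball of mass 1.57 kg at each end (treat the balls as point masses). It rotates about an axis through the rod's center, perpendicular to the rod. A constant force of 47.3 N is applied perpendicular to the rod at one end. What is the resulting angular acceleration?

α ≈ 22.0 rad/s²

I_rod = (1/12)ML² = (1/12)(3.11)(1.03)² = 0.2749 kg·m².
I_balls = 2·m·(L/2)² = 2(1.57)(0.5150)² = 0.8328 kg·m².
Total I = 1.108 kg·m².
τ = F·(L/2) = (47.3)(0.515) = 24.36 N·m.
α = τ/I = 24.36/1.108 = 21.99 rad/s².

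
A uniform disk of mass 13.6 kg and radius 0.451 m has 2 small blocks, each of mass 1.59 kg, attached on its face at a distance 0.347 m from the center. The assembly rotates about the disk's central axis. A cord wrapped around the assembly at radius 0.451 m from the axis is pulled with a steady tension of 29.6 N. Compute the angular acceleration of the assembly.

I_disk = ½MR² = ½(13.6)(0.451)² = 1.383 kg·m².
I_blocks = 2·m·r² = 2(1.59)(0.347)² = 0.3829 kg·m².
Total I = 1.766 kg·m².
τ = F r = (29.6)(0.451) = 13.35 N·m.
α = τ/I = 13.35/1.766 = 7.559 rad/s².

α ≈ 7.56 rad/s²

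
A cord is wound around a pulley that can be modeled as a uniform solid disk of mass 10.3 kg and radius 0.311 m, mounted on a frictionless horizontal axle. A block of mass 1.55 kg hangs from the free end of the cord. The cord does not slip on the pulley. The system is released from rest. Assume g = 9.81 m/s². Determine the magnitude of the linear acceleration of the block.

a ≈ 2.27 m/s²

I = ½MR² = (1/2)(10.3)(0.311)² = 0.4981 kg·m².
Block: mg − T = ma. Pulley: TR = Iα. No-slip: a = αR, so T = (I/R²)a = 5.150·a.
Then mg = (m + 5.150)a, so a = (1.55)(9.81)/(1.55 + 5.150) = 2.269 m/s².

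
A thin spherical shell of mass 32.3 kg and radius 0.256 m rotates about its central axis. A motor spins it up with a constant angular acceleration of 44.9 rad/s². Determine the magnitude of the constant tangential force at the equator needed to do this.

F ≈ 248 N

I = (2/3)MR² = (2/3)(32.3)(0.256)² = 1.411 kg·m².
The required torque is τ = Iα = (1.411)(44.90) = 63.36 N·m.
A tangential force at the equator gives τ = FR, so F = τ/R = 63.36/0.256 = 247.5 N.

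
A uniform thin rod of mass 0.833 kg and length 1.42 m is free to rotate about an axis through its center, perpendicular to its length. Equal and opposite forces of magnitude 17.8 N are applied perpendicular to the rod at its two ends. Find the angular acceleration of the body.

α ≈ 181 rad/s²

I = (1/12)ML² = (1/12)(0.833)(1.42)² = 0.1400 kg·m².
The couple gives τ = F·(L/2) + F·(L/2) = F L = (17.8)(1.42) = 25.28 N·m.
Newton's second law for rotation, τ = Iα, gives α = τ/I = 25.28/0.1400 = 180.6 rad/s².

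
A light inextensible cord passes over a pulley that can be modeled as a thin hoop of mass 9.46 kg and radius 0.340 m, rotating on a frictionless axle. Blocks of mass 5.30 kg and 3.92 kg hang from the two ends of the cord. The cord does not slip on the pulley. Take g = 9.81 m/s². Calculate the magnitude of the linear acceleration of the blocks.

I = MR² = (9.46)(0.340)² = 1.094 kg·m².
Heavier block: m₁g − T₁ = m₁a. Lighter block: T₂ − m₂g = m₂a.
Pulley: (T₁ − T₂)R = Iα = I(a/R), so T₁ − T₂ = (I/R²)a = 1·M_p a = 9.460·a.
Adding the three: (m₁ − m₂)g = (m₁ + m₂ + 9.460)a, so a = (5.30 − 3.92)(9.81)/(5.30 + 3.92 + 9.460) = 0.7247 m/s².

a ≈ 0.725 m/s²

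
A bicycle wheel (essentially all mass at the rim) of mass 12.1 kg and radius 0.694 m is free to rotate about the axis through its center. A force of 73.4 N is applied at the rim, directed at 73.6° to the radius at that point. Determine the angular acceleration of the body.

I = MR² = (12.1)(0.694)² = 5.828 kg·m².
Only the tangential component produces torque: τ = F R sinθ = (73.4)(0.694) sin 73.6° = 48.87 N·m.
Newton's second law for rotation, τ = Iα, gives α = τ/I = 48.87/5.828 = 8.385 rad/s².

α ≈ 8.39 rad/s²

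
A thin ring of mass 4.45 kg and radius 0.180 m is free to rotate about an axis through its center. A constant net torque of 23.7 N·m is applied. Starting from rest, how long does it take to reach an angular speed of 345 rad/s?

I = MR² = (4.45)(0.180)² = 0.1442 kg·m².
α = τ/I = 23.7/0.1442 = 164.4 rad/s².
ω = αt ⇒ t = ω/α = 345/164.4 = 2.099 s.

t ≈ 2.10 s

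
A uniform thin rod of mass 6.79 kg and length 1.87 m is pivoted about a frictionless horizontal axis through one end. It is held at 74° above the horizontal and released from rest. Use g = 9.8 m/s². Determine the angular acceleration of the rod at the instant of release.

About the pivot, I = (1/3)ML² = (1/3)(6.79)(1.87)² = 7.915 kg·m².
The weight acts at the center, a distance L/2 = 0.9350 m from the pivot; τ = Mg(L/2) cos 74° = 17.15 N·m.
α = τ/I = 17.15/7.915 = 2.167 rad/s².

α ≈ 2.17 rad/s²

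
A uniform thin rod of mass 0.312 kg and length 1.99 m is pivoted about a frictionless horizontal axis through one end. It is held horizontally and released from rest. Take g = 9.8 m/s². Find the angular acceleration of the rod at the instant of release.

About the pivot, I = (1/3)ML² = (1/3)(0.312)(1.99)² = 0.4119 kg·m².
The weight acts at the center, a distance L/2 = 0.9950 m from the pivot; τ = Mg(L/2) = 3.042 N·m.
α = τ/I = 3.042/0.4119 = 7.387 rad/s².

α ≈ 7.39 rad/s²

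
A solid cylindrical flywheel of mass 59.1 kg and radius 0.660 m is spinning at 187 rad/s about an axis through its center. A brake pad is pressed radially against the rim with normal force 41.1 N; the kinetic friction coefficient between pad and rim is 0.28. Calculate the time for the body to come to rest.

I = ½MR² = (1/2)(59.1)(0.660)² = 12.87 kg·m².
Friction force f = μN = (0.28)(41.1) = 11.51 N at the rim; torque magnitude τ = fR = 7.595 N·m, opposing ω.
|α| = τ/I = 7.595/12.87 = 0.5901 rad/s² (deceleration).
0 = ω₀ − |α|t ⇒ t = ω₀/|α| = 187/0.5901 = 316.9 s.

t ≈ 317 s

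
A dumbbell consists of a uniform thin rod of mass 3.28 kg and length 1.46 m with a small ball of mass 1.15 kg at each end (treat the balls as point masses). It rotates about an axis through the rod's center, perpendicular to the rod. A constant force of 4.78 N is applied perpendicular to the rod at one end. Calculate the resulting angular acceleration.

I_rod = (1/12)ML² = (1/12)(3.28)(1.46)² = 0.5826 kg·m².
I_balls = 2·m·(L/2)² = 2(1.15)(0.7300)² = 1.226 kg·m².
Total I = 1.808 kg·m².
τ = F·(L/2) = (4.78)(0.730) = 3.489 N·m.
α = τ/I = 3.489/1.808 = 1.930 rad/s².

α ≈ 1.93 rad/s²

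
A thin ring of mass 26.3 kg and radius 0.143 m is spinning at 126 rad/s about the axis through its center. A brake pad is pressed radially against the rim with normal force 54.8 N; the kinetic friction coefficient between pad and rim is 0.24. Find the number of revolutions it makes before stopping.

I = MR² = (26.3)(0.143)² = 0.5378 kg·m².
Friction force f = μN = (0.24)(54.8) = 13.15 N at the rim; torque magnitude τ = fR = 1.881 N·m, opposing ω.
|α| = τ/I = 1.881/0.5378 = 3.497 rad/s² (deceleration).
ω² = ω₀² − 2|α|θ with ω = 0 ⇒ θ = ω₀²/(2|α|) = 2270 rad = 361.3 rev.

≈ 361 revolutions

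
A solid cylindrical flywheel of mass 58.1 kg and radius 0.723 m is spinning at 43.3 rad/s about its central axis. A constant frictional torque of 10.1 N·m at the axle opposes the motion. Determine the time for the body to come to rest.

I = ½MR² = (1/2)(58.1)(0.723)² = 15.19 kg·m².
The net torque has magnitude 10.1 N·m, opposing ω.
|α| = τ/I = 10.10/15.19 = 0.6651 rad/s² (deceleration).
0 = ω₀ − |α|t ⇒ t = ω₀/|α| = 43.3/0.6651 = 65.10 s.

t ≈ 65.1 s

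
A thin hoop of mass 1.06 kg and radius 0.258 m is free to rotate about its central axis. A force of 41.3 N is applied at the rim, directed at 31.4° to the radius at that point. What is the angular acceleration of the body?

I = MR² = (1.06)(0.258)² = 0.07056 kg·m².
Only the tangential component produces torque: τ = F R sinθ = (41.3)(0.258) sin 31.4° = 5.552 N·m.
Newton's second law for rotation, τ = Iα, gives α = τ/I = 5.552/0.07056 = 78.68 rad/s².

α ≈ 78.7 rad/s²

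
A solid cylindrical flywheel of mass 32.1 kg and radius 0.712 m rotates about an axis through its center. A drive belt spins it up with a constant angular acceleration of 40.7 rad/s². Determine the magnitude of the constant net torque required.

τ ≈ 331 N·m

I = ½MR² = (1/2)(32.1)(0.712)² = 8.136 kg·m².
τ = Iα = (8.136)(40.70) = 331.2 N·m.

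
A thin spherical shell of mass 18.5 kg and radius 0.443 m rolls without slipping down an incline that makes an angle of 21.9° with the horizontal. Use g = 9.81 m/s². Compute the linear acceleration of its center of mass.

a ≈ 2.20 m/s²

Translation along the incline: Mg sinθ − f = Ma.
Rotation about the center: fR = Iα with I = (2/3)MR². No-slip gives a = αR, so f = (I/R²)a = (2/3)M a.
Substituting: Mg sinθ = (1 + 0.6667)Ma, so a = g sinθ/(1 + 0.6667) = (9.81) sin 21.9° / 1.667 = 2.195 m/s².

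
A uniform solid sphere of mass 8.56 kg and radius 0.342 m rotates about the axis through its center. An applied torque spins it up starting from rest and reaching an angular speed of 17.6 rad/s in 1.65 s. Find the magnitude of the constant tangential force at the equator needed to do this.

I = (2/5)MR² = (2/5)(8.56)(0.342)² = 0.4005 kg·m².
α = Δω/Δt = (17.6 − 0)/1.65 = 10.67 rad/s².
The required torque is τ = Iα = (0.4005)(10.67) = 4.272 N·m.
A tangential force at the equator gives τ = FR, so F = τ/R = 4.272/0.342 = 12.49 N.

F ≈ 12.5 N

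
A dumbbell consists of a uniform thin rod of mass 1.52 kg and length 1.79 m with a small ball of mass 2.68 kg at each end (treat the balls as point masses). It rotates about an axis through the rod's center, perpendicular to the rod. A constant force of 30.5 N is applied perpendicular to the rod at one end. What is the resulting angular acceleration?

α ≈ 5.81 rad/s²

I_rod = (1/12)ML² = (1/12)(1.52)(1.79)² = 0.4059 kg·m².
I_balls = 2·m·(L/2)² = 2(2.68)(0.8950)² = 4.293 kg·m².
Total I = 4.699 kg·m².
τ = F·(L/2) = (30.5)(0.895) = 27.30 N·m.
α = τ/I = 27.30/4.699 = 5.809 rad/s².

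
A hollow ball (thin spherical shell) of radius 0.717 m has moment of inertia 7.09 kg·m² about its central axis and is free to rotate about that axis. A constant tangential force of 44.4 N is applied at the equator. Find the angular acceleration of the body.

α ≈ 4.49 rad/s²

τ = F R = (44.4)(0.717) = 31.83 N·m.
From τ = Iα: α = 31.83/7.090 = 4.490 rad/s².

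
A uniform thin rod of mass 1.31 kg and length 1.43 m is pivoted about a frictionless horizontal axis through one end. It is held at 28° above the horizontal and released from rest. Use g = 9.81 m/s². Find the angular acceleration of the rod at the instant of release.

About the pivot, I = (1/3)ML² = (1/3)(1.31)(1.43)² = 0.8929 kg·m².
The weight acts at the center, a distance L/2 = 0.7150 m from the pivot; τ = Mg(L/2) cos 28° = 8.113 N·m.
α = τ/I = 8.113/0.8929 = 9.086 rad/s².

α ≈ 9.09 rad/s²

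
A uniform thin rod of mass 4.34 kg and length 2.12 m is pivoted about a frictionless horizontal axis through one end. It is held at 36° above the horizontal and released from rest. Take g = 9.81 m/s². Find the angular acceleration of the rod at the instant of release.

α ≈ 5.62 rad/s²

About the pivot, I = (1/3)ML² = (1/3)(4.34)(2.12)² = 6.502 kg·m².
The weight acts at the center, a distance L/2 = 1.060 m from the pivot; τ = Mg(L/2) cos 36° = 36.51 N·m.
α = τ/I = 36.51/6.502 = 5.615 rad/s².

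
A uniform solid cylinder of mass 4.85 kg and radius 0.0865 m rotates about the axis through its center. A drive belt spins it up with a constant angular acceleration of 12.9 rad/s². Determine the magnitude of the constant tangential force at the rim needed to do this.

I = ½MR² = (1/2)(4.85)(0.0865)² = 0.01814 kg·m².
The required torque is τ = Iα = (0.01814)(12.90) = 0.2341 N·m.
A tangential force at the rim gives τ = FR, so F = τ/R = 0.2341/0.0865 = 2.706 N.

F ≈ 2.71 N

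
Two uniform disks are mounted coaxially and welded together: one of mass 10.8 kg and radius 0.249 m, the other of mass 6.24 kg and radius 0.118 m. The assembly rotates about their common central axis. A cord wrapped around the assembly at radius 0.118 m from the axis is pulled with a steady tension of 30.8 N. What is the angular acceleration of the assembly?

I = ½M₁R₁² + ½M₂R₂² = ½(10.8)(0.249)² + ½(6.24)(0.118)² = 0.3782 kg·m².
τ = F r = (30.8)(0.118) = 3.634 N·m.
α = τ/I = 3.634/0.3782 = 9.609 rad/s².

α ≈ 9.61 rad/s²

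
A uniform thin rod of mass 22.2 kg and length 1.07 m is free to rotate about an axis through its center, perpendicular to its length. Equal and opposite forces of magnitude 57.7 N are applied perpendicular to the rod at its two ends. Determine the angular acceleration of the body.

α ≈ 29.1 rad/s²

I = (1/12)ML² = (1/12)(22.2)(1.07)² = 2.118 kg·m².
The couple gives τ = F·(L/2) + F·(L/2) = F L = (57.7)(1.07) = 61.74 N·m.
Newton's second law for rotation, τ = Iα, gives α = τ/I = 61.74/2.118 = 29.15 rad/s².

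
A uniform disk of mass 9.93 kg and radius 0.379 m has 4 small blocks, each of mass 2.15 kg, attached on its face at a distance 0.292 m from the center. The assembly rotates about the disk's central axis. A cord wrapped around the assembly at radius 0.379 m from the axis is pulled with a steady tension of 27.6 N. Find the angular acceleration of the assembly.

I_disk = ½MR² = ½(9.93)(0.379)² = 0.7132 kg·m².
I_blocks = 4·m·r² = 4(2.15)(0.292)² = 0.7333 kg·m².
Total I = 1.446 kg·m².
τ = F r = (27.6)(0.379) = 10.46 N·m.
α = τ/I = 10.46/1.446 = 7.232 rad/s².

α ≈ 7.23 rad/s²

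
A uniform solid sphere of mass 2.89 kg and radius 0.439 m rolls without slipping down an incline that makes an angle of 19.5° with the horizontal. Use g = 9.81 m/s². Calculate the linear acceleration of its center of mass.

a ≈ 2.34 m/s²

Translation along the incline: Mg sinθ − f = Ma.
Rotation about the center: fR = Iα with I = (2/5)MR². No-slip gives a = αR, so f = (I/R²)a = (2/5)M a.
Substituting: Mg sinθ = (1 + 0.4000)Ma, so a = g sinθ/(1 + 0.4000) = (9.81) sin 19.5° / 1.400 = 2.339 m/s².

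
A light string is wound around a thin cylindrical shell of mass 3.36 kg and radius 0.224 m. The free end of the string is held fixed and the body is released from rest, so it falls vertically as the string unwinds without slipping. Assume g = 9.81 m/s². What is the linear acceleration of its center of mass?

a ≈ 4.91 m/s²

Translation: Mg − T = Ma. Rotation about the center: TR = Iα with I = MR².
With a = αR: T = (I/R²)a = M a, so Mg = (1 + 1.000)Ma.
a = g/(1 + 1.000) = 9.81/2.000 = 4.905 m/s².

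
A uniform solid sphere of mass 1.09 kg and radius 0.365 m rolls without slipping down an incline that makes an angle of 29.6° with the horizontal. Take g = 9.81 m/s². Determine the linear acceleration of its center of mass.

a ≈ 3.46 m/s²

Translation along the incline: Mg sinθ − f = Ma.
Rotation about the center: fR = Iα with I = (2/5)MR². No-slip gives a = αR, so f = (I/R²)a = (2/5)M a.
Substituting: Mg sinθ = (1 + 0.4000)Ma, so a = g sinθ/(1 + 0.4000) = (9.81) sin 29.6° / 1.400 = 3.461 m/s².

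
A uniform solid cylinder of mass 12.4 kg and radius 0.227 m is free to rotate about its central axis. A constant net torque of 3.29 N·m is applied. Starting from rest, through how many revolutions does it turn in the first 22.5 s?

I = ½MR² = (1/2)(12.4)(0.227)² = 0.3195 kg·m².
α = τ/I = 3.29/0.3195 = 10.30 rad/s².
θ = ½αt² = ½(10.30)(22.5)² = 2607 rad.
Revolutions = θ/(2π) = 414.9.

≈ 415 revolutions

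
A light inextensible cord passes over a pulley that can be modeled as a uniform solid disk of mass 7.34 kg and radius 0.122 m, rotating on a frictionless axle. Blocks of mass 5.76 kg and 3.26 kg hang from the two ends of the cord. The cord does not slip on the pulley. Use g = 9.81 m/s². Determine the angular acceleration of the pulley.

I = ½MR² = (1/2)(7.34)(0.122)² = 0.05462 kg·m².
Heavier block: m₁g − T₁ = m₁a. Lighter block: T₂ − m₂g = m₂a.
Pulley: (T₁ − T₂)R = Iα = I(a/R), so T₁ − T₂ = (I/R²)a = (1/2)M_p a = 3.670·a.
Adding the three: (m₁ − m₂)g = (m₁ + m₂ + 3.670)a, so a = (5.76 − 3.26)(9.81)/(5.76 + 3.26 + 3.670) = 1.933 m/s².
α = a/R = 1.933/0.122 = 15.84 rad/s².

α ≈ 15.8 rad/s²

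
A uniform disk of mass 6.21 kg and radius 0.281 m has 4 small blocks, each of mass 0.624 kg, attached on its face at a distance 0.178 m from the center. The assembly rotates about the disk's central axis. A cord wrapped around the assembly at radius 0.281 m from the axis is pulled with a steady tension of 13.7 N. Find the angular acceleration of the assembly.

α ≈ 11.9 rad/s²

I_disk = ½MR² = ½(6.21)(0.281)² = 0.2452 kg·m².
I_blocks = 4·m·r² = 4(0.624)(0.178)² = 0.07908 kg·m².
Total I = 0.3243 kg·m².
τ = F r = (13.7)(0.281) = 3.850 N·m.
α = τ/I = 3.850/0.3243 = 11.87 rad/s².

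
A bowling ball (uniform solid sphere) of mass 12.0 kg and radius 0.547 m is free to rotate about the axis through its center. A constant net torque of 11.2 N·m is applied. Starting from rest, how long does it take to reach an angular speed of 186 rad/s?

t ≈ 23.9 s

I = (2/5)MR² = (2/5)(12.0)(0.547)² = 1.436 kg·m².
α = τ/I = 11.2/1.436 = 7.798 rad/s².
ω = αt ⇒ t = ω/α = 186/7.798 = 23.85 s.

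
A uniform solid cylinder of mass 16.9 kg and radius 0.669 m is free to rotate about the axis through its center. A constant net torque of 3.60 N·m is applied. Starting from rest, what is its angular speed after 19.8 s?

ω ≈ 18.8 rad/s

I = ½MR² = (1/2)(16.9)(0.669)² = 3.782 kg·m².
α = τ/I = 3.60/3.782 = 0.9519 rad/s².
ω = ω₀ + αt = 0 + (0.9519)(19.8) = 18.85 rad/s.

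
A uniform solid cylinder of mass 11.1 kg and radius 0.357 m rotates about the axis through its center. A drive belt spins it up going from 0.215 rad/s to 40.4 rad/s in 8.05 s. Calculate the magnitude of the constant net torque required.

τ ≈ 3.53 N·m

I = ½MR² = (1/2)(11.1)(0.357)² = 0.7073 kg·m².
α = Δω/Δt = (40.4 − 0.215)/8.05 = 4.992 rad/s².
τ = Iα = (0.7073)(4.992) = 3.531 N·m.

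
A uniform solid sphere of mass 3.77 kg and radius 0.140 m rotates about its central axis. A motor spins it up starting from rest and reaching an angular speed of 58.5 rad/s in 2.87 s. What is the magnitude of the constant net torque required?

I = (2/5)MR² = (2/5)(3.77)(0.140)² = 0.02956 kg·m².
α = Δω/Δt = (58.5 − 0)/2.87 = 20.38 rad/s².
τ = Iα = (0.02956)(20.38) = 0.6025 N·m.

τ ≈ 0.602 N·m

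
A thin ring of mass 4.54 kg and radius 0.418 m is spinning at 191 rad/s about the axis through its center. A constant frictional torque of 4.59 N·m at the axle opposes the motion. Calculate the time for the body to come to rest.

t ≈ 33.0 s

I = MR² = (4.54)(0.418)² = 0.7932 kg·m².
The net torque has magnitude 4.59 N·m, opposing ω.
|α| = τ/I = 4.590/0.7932 = 5.786 rad/s² (deceleration).
0 = ω₀ − |α|t ⇒ t = ω₀/|α| = 191/5.786 = 33.01 s.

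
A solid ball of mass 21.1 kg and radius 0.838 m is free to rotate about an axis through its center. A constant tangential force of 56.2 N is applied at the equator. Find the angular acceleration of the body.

α ≈ 7.95 rad/s²

I = (2/5)MR² = (2/5)(21.1)(0.838)² = 5.927 kg·m².
τ = F R = (56.2)(0.838) = 47.10 N·m.
Newton's second law for rotation, τ = Iα, gives α = τ/I = 47.10/5.927 = 7.946 rad/s².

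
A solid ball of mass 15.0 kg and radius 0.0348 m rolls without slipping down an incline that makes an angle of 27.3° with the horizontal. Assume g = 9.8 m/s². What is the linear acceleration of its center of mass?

Translation along the incline: Mg sinθ − f = Ma.
Rotation about the center: fR = Iα with I = (2/5)MR². No-slip gives a = αR, so f = (I/R²)a = (2/5)M a.
Substituting: Mg sinθ = (1 + 0.4000)Ma, so a = g sinθ/(1 + 0.4000) = (9.8) sin 27.3° / 1.400 = 3.211 m/s².

a ≈ 3.21 m/s²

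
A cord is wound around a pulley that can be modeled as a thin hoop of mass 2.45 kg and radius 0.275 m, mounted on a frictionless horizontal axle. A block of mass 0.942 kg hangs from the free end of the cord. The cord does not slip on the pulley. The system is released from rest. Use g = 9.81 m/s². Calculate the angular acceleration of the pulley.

α ≈ 9.91 rad/s²

I = MR² = (2.45)(0.275)² = 0.1853 kg·m².
Block: mg − T = ma. Pulley: TR = Iα. No-slip: a = αR, so T = (I/R²)a = 2.450·a.
Then mg = (m + 2.450)a, so a = (0.942)(9.81)/(0.942 + 2.450) = 2.724 m/s².
α = a/R = 2.724/0.275 = 9.907 rad/s².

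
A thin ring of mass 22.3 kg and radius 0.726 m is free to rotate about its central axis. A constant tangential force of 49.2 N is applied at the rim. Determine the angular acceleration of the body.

I = MR² = (22.3)(0.726)² = 11.75 kg·m².
τ = F R = (49.2)(0.726) = 35.72 N·m.
Newton's second law for rotation, τ = Iα, gives α = τ/I = 35.72/11.75 = 3.039 rad/s².

α ≈ 3.04 rad/s²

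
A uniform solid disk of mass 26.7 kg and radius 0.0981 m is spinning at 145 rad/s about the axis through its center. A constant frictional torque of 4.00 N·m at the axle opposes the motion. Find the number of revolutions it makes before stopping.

I = ½MR² = (1/2)(26.7)(0.0981)² = 0.1285 kg·m².
The net torque has magnitude 4.00 N·m, opposing ω.
|α| = τ/I = 4.000/0.1285 = 31.13 rad/s² (deceleration).
ω² = ω₀² − 2|α|θ with ω = 0 ⇒ θ = ω₀²/(2|α|) = 337.6 rad = 53.74 rev.

≈ 53.7 revolutions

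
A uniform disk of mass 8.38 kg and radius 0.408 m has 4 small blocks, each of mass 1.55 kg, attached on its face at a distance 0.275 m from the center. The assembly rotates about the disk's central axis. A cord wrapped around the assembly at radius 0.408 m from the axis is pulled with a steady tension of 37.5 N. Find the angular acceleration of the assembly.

α ≈ 13.1 rad/s²

I_disk = ½MR² = ½(8.38)(0.408)² = 0.6975 kg·m².
I_blocks = 4·m·r² = 4(1.55)(0.275)² = 0.4689 kg·m².
Total I = 1.166 kg·m².
τ = F r = (37.5)(0.408) = 15.30 N·m.
α = τ/I = 15.30/1.166 = 13.12 rad/s².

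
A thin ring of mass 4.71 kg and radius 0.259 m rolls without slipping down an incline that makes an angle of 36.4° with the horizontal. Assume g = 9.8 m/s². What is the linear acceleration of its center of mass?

Translation along the incline: Mg sinθ − f = Ma.
Rotation about the center: fR = Iα with I = MR². No-slip gives a = αR, so f = (I/R²)a = M a.
Substituting: Mg sinθ = (1 + 1.000)Ma, so a = g sinθ/(1 + 1.000) = (9.8) sin 36.4° / 2.000 = 2.908 m/s².

a ≈ 2.91 m/s²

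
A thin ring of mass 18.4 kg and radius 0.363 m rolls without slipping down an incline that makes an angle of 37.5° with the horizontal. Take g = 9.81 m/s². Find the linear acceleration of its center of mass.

a ≈ 2.99 m/s²

Translation along the incline: Mg sinθ − f = Ma.
Rotation about the center: fR = Iα with I = MR². No-slip gives a = αR, so f = (I/R²)a = M a.
Substituting: Mg sinθ = (1 + 1.000)Ma, so a = g sinθ/(1 + 1.000) = (9.81) sin 37.5° / 2.000 = 2.986 m/s².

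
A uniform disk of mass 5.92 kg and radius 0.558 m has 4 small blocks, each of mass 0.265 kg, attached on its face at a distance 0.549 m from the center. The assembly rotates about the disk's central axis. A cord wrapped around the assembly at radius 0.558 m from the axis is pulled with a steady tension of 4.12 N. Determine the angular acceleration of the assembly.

α ≈ 1.85 rad/s²

I_disk = ½MR² = ½(5.92)(0.558)² = 0.9216 kg·m².
I_blocks = 4·m·r² = 4(0.265)(0.549)² = 0.3195 kg·m².
Total I = 1.241 kg·m².
τ = F r = (4.12)(0.558) = 2.299 N·m.
α = τ/I = 2.299/1.241 = 1.852 rad/s².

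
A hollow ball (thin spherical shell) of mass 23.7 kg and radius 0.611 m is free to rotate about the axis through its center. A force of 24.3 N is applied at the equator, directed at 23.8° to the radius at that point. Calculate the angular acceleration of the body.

I = (2/3)MR² = (2/3)(23.7)(0.611)² = 5.898 kg·m².
Only the tangential component produces torque: τ = F R sinθ = (24.3)(0.611) sin 23.8° = 5.992 N·m.
From τ = Iα: α = 5.992/5.898 = 1.016 rad/s².

α ≈ 1.02 rad/s²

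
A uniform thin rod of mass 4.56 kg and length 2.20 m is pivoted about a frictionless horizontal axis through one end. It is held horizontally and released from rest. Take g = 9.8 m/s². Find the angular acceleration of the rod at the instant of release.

About the pivot, I = (1/3)ML² = (1/3)(4.56)(2.20)² = 7.357 kg·m².
The weight acts at the center, a distance L/2 = 1.100 m from the pivot; τ = Mg(L/2) = 49.16 N·m.
α = τ/I = 49.16/7.357 = 6.682 rad/s².
(Equivalently α = (3g/(2L)) = 6.682 rad/s².)

α ≈ 6.68 rad/s²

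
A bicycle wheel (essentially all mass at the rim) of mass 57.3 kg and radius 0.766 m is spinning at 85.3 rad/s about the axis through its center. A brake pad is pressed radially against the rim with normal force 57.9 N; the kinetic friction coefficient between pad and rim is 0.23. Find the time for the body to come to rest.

I = MR² = (57.3)(0.766)² = 33.62 kg·m².
Friction force f = μN = (0.23)(57.9) = 13.32 N at the rim; torque magnitude τ = fR = 10.20 N·m, opposing ω.
|α| = τ/I = 10.20/33.62 = 0.3034 rad/s² (deceleration).
0 = ω₀ − |α|t ⇒ t = ω₀/|α| = 85.3/0.3034 = 281.1 s.

t ≈ 281 s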